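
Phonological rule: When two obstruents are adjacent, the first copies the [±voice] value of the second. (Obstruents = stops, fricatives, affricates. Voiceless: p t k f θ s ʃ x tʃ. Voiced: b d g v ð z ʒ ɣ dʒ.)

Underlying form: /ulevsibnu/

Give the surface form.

/v/ before /s/ (voiceless) → [f]

[ulefsibnu]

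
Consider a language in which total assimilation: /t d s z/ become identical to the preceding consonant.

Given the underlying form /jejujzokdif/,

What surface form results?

/z/ after /j/ → [j] (total assimilation)
/d/ after /k/ → [k] (total assimilation)

[jejujjokkif]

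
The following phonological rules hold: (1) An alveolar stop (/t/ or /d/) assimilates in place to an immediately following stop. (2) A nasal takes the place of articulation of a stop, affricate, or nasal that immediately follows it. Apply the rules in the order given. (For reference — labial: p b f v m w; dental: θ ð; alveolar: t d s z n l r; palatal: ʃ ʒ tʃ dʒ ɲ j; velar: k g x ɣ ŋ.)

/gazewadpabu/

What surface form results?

[gazewabpabu]

Rule 1: /d/ before /p/ (labial) → [b]
After rule 1: gazewabpabu
Rule 2: no segment meets the rule's conditions; no change.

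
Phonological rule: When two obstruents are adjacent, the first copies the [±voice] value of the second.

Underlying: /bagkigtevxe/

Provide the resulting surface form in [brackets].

[bakkiktefxe]

/g/ before /k/ (voiceless) → [k]
/g/ before /t/ (voiceless) → [k]
/v/ before /x/ (voiceless) → [f]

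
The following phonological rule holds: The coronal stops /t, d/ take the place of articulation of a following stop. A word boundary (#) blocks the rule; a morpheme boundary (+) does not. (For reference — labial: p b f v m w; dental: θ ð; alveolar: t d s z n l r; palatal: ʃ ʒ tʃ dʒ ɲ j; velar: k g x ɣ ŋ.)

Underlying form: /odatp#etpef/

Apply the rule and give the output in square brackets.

[odapp#eppef]

/t/ before /p/ (labial) → [p]
/t/ before /p/ (labial) → [p]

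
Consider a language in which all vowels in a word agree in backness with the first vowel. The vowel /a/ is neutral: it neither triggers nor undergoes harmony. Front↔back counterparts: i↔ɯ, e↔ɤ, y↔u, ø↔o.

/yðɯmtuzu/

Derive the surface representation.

/ɯ/ harmonizes with /y/ ([-back]) → [i]
/u/ harmonizes with /y/ ([-back]) → [y]
/u/ harmonizes with /y/ ([-back]) → [y]

[yðimtyzy]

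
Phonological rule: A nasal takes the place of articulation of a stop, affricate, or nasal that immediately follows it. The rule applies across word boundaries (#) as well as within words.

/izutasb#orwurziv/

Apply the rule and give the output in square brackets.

no segment meets the rule's conditions; no change.

[izutasb#orwurziv]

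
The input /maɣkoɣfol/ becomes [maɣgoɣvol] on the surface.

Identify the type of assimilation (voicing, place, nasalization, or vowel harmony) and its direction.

/k/→[g] /f/→[v].
Each target copies a feature from the preceding segment, so the direction is progressive.

voicing assimilation, progressive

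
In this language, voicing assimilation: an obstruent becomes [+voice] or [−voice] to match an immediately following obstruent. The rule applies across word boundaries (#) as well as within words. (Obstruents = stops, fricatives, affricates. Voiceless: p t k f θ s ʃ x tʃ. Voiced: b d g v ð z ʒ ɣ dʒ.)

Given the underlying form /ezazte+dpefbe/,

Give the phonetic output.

[ezaste+tpevbe]

/z/ before /t/ (voiceless) → [s]
/d/ before /p/ (voiceless) → [t]
/f/ before /b/ (voiced) → [v]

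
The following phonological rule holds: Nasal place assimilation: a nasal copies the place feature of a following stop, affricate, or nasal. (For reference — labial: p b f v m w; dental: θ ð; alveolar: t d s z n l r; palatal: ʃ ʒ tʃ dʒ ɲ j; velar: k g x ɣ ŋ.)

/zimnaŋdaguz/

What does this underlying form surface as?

[zinnandaguz]

/m/ before /n/ (alveolar) → [n]
/ŋ/ before /d/ (alveolar) → [n]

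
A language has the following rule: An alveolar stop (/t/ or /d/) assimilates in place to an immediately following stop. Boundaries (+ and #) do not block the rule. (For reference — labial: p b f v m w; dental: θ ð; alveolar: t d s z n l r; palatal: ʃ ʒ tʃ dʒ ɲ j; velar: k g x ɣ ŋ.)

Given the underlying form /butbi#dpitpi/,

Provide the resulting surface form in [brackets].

/t/ before /b/ (labial) → [p]
/d/ before /p/ (labial) → [b]
/t/ before /p/ (labial) → [p]

[bupbi#bpippi]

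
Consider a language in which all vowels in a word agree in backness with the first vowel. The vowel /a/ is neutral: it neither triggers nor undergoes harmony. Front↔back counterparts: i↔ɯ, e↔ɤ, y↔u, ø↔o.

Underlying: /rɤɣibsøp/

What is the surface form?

[rɤɣɯbsop]

/i/ harmonizes with /ɤ/ ([+back]) → [ɯ]
/ø/ harmonizes with /ɤ/ ([+back]) → [o]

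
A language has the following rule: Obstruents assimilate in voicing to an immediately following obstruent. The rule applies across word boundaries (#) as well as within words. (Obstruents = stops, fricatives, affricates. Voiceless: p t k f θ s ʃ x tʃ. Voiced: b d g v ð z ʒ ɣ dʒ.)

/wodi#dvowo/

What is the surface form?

[wodi#dvowo]

no segment meets the rule's conditions; no change.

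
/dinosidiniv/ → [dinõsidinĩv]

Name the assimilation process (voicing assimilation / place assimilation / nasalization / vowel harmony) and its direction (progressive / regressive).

/o/→[õ] /i/→[ĩ].
Each target copies a feature from the preceding segment, so the direction is progressive.

nasalization, progressive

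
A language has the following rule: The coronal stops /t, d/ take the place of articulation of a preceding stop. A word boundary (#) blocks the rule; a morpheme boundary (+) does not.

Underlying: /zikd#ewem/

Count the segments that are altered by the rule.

1

/d/ after /k/ (velar) → [g]
1 segment changes.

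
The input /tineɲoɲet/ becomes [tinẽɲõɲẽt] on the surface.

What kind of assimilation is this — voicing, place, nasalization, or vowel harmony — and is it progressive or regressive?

nasalization, progressive

/e/→[ẽ] /o/→[õ] /e/→[ẽ].
Each target copies a feature from the preceding segment, so the direction is progressive.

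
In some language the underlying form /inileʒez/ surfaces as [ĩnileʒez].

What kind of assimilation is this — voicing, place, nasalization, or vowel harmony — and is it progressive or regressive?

nasalization, regressive

/i/→[ĩ].
Each target copies a feature from the following segment, so the direction is regressive.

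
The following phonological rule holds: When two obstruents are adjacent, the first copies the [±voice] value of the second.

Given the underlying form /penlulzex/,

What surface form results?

[penlulzex]

no segment meets the rule's conditions; no change.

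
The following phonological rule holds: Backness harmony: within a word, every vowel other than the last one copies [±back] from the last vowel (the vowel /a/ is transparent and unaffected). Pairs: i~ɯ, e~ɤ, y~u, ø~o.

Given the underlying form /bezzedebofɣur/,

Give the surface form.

/e/ harmonizes with /u/ ([+back]) → [ɤ]
/e/ harmonizes with /u/ ([+back]) → [ɤ]
/e/ harmonizes with /u/ ([+back]) → [ɤ]

[bɤzzɤdɤbofɣur]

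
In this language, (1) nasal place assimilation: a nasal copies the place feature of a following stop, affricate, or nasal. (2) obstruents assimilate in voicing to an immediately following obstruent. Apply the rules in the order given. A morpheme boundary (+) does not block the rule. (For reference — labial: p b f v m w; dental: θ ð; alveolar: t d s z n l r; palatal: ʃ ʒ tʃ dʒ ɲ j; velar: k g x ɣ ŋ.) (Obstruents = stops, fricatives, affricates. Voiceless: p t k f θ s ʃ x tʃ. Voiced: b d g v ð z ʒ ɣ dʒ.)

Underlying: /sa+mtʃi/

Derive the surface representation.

Rule 1: /m/ before /tʃ/ (palatal) → [ɲ]
After rule 1: sa+ɲtʃi
Rule 2: no segment meets the rule's conditions; no change.

[sa+ɲtʃi]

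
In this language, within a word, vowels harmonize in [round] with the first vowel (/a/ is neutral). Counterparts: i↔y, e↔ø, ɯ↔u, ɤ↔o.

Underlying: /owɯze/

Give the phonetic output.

/ɯ/ harmonizes with /o/ ([+round]) → [u]
/e/ harmonizes with /o/ ([+round]) → [ø]

[owuzø]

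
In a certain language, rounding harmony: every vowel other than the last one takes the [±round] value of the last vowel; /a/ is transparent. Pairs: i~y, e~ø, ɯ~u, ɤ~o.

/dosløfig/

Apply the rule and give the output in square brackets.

/o/ harmonizes with /i/ ([-round]) → [ɤ]
/ø/ harmonizes with /i/ ([-round]) → [e]

[dɤslefig]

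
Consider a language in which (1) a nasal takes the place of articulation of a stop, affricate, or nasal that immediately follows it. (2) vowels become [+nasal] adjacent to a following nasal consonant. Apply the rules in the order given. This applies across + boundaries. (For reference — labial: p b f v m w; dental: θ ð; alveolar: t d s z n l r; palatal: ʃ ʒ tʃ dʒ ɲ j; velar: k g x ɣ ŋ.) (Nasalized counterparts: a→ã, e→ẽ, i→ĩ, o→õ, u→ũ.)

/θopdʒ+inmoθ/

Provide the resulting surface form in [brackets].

[θopdʒ+ĩmmoθ]

Rule 1: /n/ before /m/ (labial) → [m]
After rule 1: θopdʒ+immoθ
Rule 2: /i/ before nasal /m/ → [ĩ]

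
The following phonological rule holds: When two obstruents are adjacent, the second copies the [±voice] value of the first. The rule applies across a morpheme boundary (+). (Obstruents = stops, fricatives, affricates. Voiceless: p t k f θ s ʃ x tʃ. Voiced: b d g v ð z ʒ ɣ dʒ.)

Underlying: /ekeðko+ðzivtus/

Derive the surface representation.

/k/ after /ð/ (voiced) → [g]
/t/ after /v/ (voiced) → [d]

[ekeðgo+ðzivdus]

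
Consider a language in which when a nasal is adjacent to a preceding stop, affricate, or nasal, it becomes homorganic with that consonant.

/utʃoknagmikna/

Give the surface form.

/n/ after /k/ (velar) → [ŋ]
/m/ after /g/ (velar) → [ŋ]
/n/ after /k/ (velar) → [ŋ]

[utʃokŋagŋikŋa]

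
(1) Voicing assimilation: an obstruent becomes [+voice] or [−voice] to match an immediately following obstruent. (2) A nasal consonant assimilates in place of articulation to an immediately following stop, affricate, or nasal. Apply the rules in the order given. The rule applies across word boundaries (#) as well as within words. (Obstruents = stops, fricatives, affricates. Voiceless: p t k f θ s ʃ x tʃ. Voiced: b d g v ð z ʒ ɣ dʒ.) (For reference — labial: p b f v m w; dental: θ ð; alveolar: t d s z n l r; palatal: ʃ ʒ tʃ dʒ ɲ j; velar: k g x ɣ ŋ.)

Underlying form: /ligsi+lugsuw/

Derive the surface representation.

Rule 1: /g/ before /s/ (voiceless) → [k]
Rule 1: /g/ before /s/ (voiceless) → [k]
After rule 1: liksi+luksuw
Rule 2: no segment meets the rule's conditions; no change.

[liksi+luksuw]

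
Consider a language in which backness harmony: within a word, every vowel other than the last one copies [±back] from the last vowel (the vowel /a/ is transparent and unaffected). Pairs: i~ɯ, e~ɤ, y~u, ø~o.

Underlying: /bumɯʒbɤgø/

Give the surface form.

[bymiʒbegø]

/u/ harmonizes with /ø/ ([-back]) → [y]
/ɯ/ harmonizes with /ø/ ([-back]) → [i]
/ɤ/ harmonizes with /ø/ ([-back]) → [e]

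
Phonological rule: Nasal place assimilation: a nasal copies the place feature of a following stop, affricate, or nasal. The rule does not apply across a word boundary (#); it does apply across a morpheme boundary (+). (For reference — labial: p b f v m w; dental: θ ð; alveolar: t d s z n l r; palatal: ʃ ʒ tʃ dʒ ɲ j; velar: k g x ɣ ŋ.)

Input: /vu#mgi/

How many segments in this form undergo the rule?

1

/m/ before /g/ (velar) → [ŋ]
1 segment changes.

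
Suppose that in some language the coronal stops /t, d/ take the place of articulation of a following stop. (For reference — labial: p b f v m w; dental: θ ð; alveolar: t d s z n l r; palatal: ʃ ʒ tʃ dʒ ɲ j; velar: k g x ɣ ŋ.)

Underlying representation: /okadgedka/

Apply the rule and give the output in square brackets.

[okaggegka]

/d/ before /g/ (velar) → [g]
/d/ before /k/ (velar) → [g]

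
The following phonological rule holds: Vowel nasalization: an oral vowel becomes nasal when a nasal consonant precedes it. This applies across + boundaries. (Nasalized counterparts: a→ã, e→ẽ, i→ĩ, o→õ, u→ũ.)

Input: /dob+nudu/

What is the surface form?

[dob+nũdu]

/u/ after nasal /n/ → [ũ]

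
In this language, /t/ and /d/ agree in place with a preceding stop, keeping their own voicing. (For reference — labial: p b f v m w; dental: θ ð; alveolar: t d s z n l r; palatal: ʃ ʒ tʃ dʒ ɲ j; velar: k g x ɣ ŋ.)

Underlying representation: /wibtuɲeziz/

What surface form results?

[wibpuɲeziz]

/t/ after /b/ (labial) → [p]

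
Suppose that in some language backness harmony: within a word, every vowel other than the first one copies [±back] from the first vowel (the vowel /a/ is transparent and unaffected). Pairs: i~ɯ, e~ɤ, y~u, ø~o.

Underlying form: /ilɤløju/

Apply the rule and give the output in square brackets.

/ɤ/ harmonizes with /i/ ([-back]) → [e]
/u/ harmonizes with /i/ ([-back]) → [y]

[ileløjy]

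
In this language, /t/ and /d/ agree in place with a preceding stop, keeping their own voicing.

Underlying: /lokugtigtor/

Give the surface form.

/t/ after /g/ (velar) → [k]
/t/ after /g/ (velar) → [k]

[lokugkigkor]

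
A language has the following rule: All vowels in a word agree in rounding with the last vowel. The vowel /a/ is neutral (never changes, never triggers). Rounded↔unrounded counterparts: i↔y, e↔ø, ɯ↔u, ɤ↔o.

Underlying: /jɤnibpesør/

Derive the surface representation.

[jonybpøsør]

/ɤ/ harmonizes with /ø/ ([+round]) → [o]
/i/ harmonizes with /ø/ ([+round]) → [y]
/e/ harmonizes with /ø/ ([+round]) → [ø]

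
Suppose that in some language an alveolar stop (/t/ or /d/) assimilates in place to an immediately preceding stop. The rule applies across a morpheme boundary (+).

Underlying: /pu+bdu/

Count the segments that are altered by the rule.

1

/d/ after /b/ (labial) → [b]
1 segment changes.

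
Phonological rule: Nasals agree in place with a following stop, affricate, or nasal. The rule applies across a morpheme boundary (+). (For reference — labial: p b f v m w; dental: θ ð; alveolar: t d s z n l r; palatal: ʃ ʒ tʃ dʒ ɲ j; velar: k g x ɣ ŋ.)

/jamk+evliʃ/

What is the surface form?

/m/ before /k/ (velar) → [ŋ]

[jaŋk+evliʃ]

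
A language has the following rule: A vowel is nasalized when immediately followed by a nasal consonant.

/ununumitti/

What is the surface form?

/u/ before nasal /n/ → [ũ]
/u/ before nasal /n/ → [ũ]
/u/ before nasal /m/ → [ũ]

[ũnũnũmitti]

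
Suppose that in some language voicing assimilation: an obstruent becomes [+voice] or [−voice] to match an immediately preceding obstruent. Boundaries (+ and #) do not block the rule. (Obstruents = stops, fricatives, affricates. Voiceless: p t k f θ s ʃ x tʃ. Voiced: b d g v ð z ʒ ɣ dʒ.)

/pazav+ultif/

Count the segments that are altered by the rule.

No segment meets the rule's conditions.

0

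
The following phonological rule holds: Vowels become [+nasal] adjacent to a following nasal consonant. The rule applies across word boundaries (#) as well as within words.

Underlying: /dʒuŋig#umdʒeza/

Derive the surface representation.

[dʒũŋig#ũmdʒeza]

/u/ before nasal /ŋ/ → [ũ]
/u/ before nasal /m/ → [ũ]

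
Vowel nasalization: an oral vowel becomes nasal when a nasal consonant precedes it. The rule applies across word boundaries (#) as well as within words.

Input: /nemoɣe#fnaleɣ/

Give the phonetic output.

[nẽmõɣe#fnãleɣ]

/e/ after nasal /n/ → [ẽ]
/o/ after nasal /m/ → [õ]
/a/ after nasal /n/ → [ã]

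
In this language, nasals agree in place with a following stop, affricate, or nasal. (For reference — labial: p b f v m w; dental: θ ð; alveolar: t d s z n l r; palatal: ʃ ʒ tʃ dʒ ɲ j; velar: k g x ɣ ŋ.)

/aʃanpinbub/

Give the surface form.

/n/ before /p/ (labial) → [m]
/n/ before /b/ (labial) → [m]

[aʃampimbub]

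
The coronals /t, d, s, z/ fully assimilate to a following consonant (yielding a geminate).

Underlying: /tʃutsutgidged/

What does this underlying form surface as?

[tʃussuggigged]

/t/ before /s/ → [s] (total assimilation)
/t/ before /g/ → [g] (total assimilation)
/d/ before /g/ → [g] (total assimilation)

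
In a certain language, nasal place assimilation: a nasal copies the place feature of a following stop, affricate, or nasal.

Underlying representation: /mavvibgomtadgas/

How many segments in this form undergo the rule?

1

/m/ before /t/ (alveolar) → [n]
1 segment changes.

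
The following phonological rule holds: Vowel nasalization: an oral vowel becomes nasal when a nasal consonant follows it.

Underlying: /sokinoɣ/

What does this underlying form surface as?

/i/ before nasal /n/ → [ĩ]

[sokĩnoɣ]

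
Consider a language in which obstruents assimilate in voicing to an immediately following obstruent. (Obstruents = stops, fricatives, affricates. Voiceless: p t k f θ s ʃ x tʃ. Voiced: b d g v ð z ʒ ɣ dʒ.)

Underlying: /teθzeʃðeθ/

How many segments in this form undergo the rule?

/θ/ before /z/ (voiced) → [ð]
/ʃ/ before /ð/ (voiced) → [ʒ]
2 segments change.

2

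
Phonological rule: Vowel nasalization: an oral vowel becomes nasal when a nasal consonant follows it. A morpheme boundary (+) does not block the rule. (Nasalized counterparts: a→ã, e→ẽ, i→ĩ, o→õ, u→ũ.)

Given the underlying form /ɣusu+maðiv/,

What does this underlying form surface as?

[ɣusũ+maðiv]

/u/ before nasal /m/ → [ũ]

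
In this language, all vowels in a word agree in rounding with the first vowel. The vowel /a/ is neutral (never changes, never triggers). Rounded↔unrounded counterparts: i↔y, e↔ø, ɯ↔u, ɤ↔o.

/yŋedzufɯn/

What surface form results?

[yŋødzufun]

/e/ harmonizes with /y/ ([+round]) → [ø]
/ɯ/ harmonizes with /y/ ([+round]) → [u]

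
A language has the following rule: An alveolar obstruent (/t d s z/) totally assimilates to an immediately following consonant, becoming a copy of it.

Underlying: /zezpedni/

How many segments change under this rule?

/z/ before /p/ → [p] (total assimilation)
/d/ before /n/ → [n] (total assimilation)
2 segments change.

2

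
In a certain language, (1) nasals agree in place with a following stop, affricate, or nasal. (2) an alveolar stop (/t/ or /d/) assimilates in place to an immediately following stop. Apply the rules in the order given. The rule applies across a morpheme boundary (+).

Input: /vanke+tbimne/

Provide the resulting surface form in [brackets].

[vaŋke+pbinne]

Rule 1: /n/ before /k/ (velar) → [ŋ]
Rule 1: /m/ before /n/ (alveolar) → [n]
After rule 1: vaŋke+tbinne
Rule 2: /t/ before /b/ (labial) → [p]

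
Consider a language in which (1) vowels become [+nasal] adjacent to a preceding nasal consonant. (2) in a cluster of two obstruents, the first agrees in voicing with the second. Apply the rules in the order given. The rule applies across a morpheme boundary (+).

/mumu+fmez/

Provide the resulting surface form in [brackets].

Rule 1: /u/ after nasal /m/ → [ũ]
Rule 1: /u/ after nasal /m/ → [ũ]
Rule 1: /e/ after nasal /m/ → [ẽ]
After rule 1: mũmũ+fmẽz
Rule 2: no segment meets the rule's conditions; no change.

[mũmũ+fmẽz]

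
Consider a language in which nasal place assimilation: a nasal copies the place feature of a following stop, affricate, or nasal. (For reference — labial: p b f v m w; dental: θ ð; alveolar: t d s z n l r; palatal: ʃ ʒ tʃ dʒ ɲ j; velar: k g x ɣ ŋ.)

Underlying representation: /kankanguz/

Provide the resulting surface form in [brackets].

/n/ before /k/ (velar) → [ŋ]
/n/ before /g/ (velar) → [ŋ]

[kaŋkaŋguz]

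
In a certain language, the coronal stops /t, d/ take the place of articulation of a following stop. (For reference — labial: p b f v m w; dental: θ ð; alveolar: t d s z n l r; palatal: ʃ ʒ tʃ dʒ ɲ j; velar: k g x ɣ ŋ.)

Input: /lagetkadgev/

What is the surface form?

[lagekkaggev]

/t/ before /k/ (velar) → [k]
/d/ before /g/ (velar) → [g]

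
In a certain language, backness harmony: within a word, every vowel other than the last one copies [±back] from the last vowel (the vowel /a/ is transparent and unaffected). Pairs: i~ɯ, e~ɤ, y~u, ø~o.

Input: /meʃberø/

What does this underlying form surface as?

no segment meets the rule's conditions; no change.

[meʃberø]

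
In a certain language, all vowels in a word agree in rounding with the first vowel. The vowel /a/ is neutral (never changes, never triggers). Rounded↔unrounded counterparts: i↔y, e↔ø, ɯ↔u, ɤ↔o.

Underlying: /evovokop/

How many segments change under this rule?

3

/o/ harmonizes with /e/ ([-round]) → [ɤ]
/o/ harmonizes with /e/ ([-round]) → [ɤ]
/o/ harmonizes with /e/ ([-round]) → [ɤ]
3 segments change.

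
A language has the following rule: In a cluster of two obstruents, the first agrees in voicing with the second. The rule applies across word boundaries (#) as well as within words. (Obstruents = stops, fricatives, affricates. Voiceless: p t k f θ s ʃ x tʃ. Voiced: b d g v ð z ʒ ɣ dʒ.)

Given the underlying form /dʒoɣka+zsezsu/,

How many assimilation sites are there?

3

/ɣ/ before /k/ (voiceless) → [x]
/z/ before /s/ (voiceless) → [s]
/z/ before /s/ (voiceless) → [s]
3 segments change.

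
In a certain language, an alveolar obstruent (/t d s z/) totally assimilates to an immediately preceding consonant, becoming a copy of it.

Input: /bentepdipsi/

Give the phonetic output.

[benneppippi]

/t/ after /n/ → [n] (total assimilation)
/d/ after /p/ → [p] (total assimilation)
/s/ after /p/ → [p] (total assimilation)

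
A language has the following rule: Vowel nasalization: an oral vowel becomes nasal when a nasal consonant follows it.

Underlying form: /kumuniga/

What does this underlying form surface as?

/u/ before nasal /m/ → [ũ]
/u/ before nasal /n/ → [ũ]

[kũmũniga]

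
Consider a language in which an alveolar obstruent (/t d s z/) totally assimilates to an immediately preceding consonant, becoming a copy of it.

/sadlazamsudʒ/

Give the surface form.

/s/ after /m/ → [m] (total assimilation)

[sadlazammudʒ]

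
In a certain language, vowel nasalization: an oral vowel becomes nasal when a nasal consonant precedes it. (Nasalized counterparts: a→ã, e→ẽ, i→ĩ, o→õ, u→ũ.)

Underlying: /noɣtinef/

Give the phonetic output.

/o/ after nasal /n/ → [õ]
/e/ after nasal /n/ → [ẽ]

[nõɣtinẽf]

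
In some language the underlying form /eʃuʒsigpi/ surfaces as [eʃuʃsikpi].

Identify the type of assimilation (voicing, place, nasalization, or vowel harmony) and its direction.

voicing assimilation, regressive

/ʒ/→[ʃ] /g/→[k].
Each target copies a feature from the following segment, so the direction is regressive.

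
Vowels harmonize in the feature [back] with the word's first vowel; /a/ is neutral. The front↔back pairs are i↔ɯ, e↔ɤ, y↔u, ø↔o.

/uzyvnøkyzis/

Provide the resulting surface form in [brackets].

[uzuvnokuzɯs]

/y/ harmonizes with /u/ ([+back]) → [u]
/ø/ harmonizes with /u/ ([+back]) → [o]
/y/ harmonizes with /u/ ([+back]) → [u]
/i/ harmonizes with /u/ ([+back]) → [ɯ]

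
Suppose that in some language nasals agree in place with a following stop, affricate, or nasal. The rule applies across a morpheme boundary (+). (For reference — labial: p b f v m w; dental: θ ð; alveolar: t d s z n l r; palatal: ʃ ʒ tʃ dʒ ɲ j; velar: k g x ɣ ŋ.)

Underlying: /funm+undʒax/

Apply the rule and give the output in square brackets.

/n/ before /m/ (labial) → [m]
/n/ before /dʒ/ (palatal) → [ɲ]

[fumm+uɲdʒax]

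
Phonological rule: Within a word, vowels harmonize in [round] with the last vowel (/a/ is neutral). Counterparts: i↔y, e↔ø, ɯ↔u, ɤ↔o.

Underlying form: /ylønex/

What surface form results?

/y/ harmonizes with /e/ ([-round]) → [i]
/ø/ harmonizes with /e/ ([-round]) → [e]

[ilenex]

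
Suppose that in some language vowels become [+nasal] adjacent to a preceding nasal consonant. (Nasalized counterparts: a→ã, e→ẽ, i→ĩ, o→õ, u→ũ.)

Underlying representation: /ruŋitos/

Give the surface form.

/i/ after nasal /ŋ/ → [ĩ]

[ruŋĩtos]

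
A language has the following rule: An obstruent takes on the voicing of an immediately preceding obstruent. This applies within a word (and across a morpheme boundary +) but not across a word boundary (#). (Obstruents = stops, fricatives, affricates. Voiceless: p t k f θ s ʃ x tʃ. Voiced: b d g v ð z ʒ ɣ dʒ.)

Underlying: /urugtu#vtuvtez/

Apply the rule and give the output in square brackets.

/t/ after /g/ (voiced) → [d]
/t/ after /v/ (voiced) → [d]
/t/ after /v/ (voiced) → [d]

[urugdu#vduvdez]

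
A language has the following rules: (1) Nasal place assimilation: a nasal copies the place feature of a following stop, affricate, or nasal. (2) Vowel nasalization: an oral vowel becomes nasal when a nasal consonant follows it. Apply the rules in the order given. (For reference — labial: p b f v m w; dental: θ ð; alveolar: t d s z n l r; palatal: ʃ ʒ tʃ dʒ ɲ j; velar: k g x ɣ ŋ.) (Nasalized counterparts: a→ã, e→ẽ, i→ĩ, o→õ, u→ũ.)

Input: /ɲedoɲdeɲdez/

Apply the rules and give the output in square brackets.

[ɲedõndẽndez]

Rule 1: /ɲ/ before /d/ (alveolar) → [n]
Rule 1: /ɲ/ before /d/ (alveolar) → [n]
After rule 1: ɲedondendez
Rule 2: /o/ before nasal /n/ → [õ]
Rule 2: /e/ before nasal /n/ → [ẽ]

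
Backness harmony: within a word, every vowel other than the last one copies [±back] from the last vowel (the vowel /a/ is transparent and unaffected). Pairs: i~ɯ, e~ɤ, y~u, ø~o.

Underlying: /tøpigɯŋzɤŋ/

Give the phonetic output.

/ø/ harmonizes with /ɤ/ ([+back]) → [o]
/i/ harmonizes with /ɤ/ ([+back]) → [ɯ]

[topɯgɯŋzɤŋ]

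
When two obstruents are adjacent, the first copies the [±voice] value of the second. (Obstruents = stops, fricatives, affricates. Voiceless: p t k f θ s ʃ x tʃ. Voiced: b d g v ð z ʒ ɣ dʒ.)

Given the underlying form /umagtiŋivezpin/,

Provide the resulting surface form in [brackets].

/g/ before /t/ (voiceless) → [k]
/z/ before /p/ (voiceless) → [s]

[umaktiŋivespin]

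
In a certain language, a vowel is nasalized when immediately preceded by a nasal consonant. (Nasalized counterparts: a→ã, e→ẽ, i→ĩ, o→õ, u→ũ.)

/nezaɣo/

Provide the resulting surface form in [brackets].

[nẽzaɣo]

/e/ after nasal /n/ → [ẽ]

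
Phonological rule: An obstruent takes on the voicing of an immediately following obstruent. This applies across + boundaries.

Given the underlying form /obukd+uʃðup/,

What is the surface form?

[obugd+uʒðup]

/k/ before /d/ (voiced) → [g]
/ʃ/ before /ð/ (voiced) → [ʒ]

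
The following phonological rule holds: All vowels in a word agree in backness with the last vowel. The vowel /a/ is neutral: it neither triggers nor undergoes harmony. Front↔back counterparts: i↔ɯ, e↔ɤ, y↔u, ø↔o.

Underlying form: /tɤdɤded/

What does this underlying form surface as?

[tededed]

/ɤ/ harmonizes with /e/ ([-back]) → [e]
/ɤ/ harmonizes with /e/ ([-back]) → [e]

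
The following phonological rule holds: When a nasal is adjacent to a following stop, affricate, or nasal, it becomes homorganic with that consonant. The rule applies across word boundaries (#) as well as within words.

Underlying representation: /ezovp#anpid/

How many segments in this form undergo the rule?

1

/n/ before /p/ (labial) → [m]
1 segment changes.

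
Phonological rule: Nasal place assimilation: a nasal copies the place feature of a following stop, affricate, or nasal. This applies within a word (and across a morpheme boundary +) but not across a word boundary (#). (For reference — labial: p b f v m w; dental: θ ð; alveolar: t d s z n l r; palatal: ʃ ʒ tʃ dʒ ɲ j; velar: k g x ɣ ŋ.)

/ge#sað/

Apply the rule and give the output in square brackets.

no segment meets the rule's conditions; no change.

[ge#sað]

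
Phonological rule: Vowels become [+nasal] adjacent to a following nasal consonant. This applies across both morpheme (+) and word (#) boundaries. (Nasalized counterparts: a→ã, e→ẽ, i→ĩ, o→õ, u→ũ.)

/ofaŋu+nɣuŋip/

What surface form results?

/a/ before nasal /ŋ/ → [ã]
/u/ before nasal /n/ → [ũ]
/u/ before nasal /ŋ/ → [ũ]

[ofãŋũ+nɣũŋip]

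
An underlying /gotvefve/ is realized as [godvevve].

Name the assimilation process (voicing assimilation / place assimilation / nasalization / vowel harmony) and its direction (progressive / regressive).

voicing assimilation, regressive

/t/→[d] /f/→[v].
Each target copies a feature from the following segment, so the direction is regressive.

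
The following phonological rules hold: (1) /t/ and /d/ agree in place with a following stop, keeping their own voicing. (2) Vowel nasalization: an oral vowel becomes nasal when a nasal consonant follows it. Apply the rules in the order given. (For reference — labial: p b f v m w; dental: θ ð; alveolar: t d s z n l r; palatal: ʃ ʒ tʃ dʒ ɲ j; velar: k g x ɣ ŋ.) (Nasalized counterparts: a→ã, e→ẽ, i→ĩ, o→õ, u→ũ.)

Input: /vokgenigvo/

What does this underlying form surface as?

[vokgẽnigvo]

Rule 1: no segment meets the rule's conditions; no change.
After rule 1: vokgenigvo
Rule 2: /e/ before nasal /n/ → [ẽ]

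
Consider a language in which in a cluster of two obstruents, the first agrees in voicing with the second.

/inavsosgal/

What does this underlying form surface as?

/v/ before /s/ (voiceless) → [f]
/s/ before /g/ (voiced) → [z]

[inafsozgal]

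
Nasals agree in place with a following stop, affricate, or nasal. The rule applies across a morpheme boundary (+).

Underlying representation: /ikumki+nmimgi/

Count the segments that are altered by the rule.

3

/m/ before /k/ (velar) → [ŋ]
/n/ before /m/ (labial) → [m]
/m/ before /g/ (velar) → [ŋ]
3 segments change.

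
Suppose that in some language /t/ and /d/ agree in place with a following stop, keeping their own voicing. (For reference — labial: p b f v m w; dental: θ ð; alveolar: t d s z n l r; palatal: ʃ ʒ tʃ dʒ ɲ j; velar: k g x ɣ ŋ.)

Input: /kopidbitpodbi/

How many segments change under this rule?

3

/d/ before /b/ (labial) → [b]
/t/ before /p/ (labial) → [p]
/d/ before /b/ (labial) → [b]
3 segments change.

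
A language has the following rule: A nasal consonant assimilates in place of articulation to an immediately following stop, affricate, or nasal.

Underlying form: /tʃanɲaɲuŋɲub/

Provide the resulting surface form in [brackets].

/n/ before /ɲ/ (palatal) → [ɲ]
/ŋ/ before /ɲ/ (palatal) → [ɲ]

[tʃaɲɲaɲuɲɲub]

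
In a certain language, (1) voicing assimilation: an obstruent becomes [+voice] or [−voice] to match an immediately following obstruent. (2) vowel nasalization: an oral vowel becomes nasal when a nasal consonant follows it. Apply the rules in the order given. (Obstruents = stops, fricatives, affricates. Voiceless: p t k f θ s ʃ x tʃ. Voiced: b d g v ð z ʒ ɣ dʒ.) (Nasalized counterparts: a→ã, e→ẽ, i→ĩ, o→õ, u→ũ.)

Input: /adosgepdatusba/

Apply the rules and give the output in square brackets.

Rule 1: /s/ before /g/ (voiced) → [z]
Rule 1: /p/ before /d/ (voiced) → [b]
Rule 1: /s/ before /b/ (voiced) → [z]
After rule 1: adozgebdatuzba
Rule 2: no segment meets the rule's conditions; no change.

[adozgebdatuzba]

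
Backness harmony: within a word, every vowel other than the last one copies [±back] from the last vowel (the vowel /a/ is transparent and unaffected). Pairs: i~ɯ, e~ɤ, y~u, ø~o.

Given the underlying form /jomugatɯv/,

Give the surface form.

[jomugatɯv]

no segment meets the rule's conditions; no change.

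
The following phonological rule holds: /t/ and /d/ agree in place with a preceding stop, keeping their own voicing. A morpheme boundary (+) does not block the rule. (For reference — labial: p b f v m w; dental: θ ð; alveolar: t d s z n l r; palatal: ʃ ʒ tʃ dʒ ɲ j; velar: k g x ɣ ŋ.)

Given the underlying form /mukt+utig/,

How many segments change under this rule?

1

/t/ after /k/ (velar) → [k]
1 segment changes.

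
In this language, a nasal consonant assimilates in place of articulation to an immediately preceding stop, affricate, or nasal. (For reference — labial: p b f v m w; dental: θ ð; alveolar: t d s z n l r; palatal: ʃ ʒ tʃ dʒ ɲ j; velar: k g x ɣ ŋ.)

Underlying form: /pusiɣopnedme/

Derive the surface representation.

[pusiɣopmedne]

/n/ after /p/ (labial) → [m]
/m/ after /d/ (alveolar) → [n]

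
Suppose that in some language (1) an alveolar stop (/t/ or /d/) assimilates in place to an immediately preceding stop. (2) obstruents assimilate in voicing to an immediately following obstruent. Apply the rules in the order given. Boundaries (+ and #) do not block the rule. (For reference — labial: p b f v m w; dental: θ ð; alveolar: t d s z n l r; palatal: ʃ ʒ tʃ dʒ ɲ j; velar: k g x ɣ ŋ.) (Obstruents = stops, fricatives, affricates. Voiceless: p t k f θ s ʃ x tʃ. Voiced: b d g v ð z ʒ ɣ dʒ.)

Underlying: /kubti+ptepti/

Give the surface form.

Rule 1: /t/ after /b/ (labial) → [p]
Rule 1: /t/ after /p/ (labial) → [p]
Rule 1: /t/ after /p/ (labial) → [p]
After rule 1: kubpi+ppeppi
Rule 2: /b/ before /p/ (voiceless) → [p]

[kuppi+ppeppi]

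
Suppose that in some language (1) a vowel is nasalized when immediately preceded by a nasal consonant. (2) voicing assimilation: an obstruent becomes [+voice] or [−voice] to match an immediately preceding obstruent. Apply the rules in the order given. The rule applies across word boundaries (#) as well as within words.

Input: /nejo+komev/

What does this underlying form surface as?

Rule 1: /e/ after nasal /n/ → [ẽ]
Rule 1: /e/ after nasal /m/ → [ẽ]
After rule 1: nẽjo+komẽv
Rule 2: no segment meets the rule's conditions; no change.

[nẽjo+komẽv]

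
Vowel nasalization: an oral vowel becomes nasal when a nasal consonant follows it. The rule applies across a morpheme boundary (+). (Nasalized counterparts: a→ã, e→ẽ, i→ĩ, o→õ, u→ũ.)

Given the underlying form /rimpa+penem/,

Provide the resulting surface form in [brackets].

[rĩmpa+pẽnẽm]

/i/ before nasal /m/ → [ĩ]
/e/ before nasal /n/ → [ẽ]
/e/ before nasal /m/ → [ẽ]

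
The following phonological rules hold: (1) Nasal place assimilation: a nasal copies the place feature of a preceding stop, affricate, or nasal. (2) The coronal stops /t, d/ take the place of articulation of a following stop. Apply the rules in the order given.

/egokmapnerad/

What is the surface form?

Rule 1: /m/ after /k/ (velar) → [ŋ]
Rule 1: /n/ after /p/ (labial) → [m]
After rule 1: egokŋapmerad
Rule 2: no segment meets the rule's conditions; no change.

[egokŋapmerad]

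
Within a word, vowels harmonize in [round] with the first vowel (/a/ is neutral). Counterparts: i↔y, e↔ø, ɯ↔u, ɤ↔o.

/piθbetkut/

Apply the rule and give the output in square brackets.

[piθbetkɯt]

/u/ harmonizes with /i/ ([-round]) → [ɯ]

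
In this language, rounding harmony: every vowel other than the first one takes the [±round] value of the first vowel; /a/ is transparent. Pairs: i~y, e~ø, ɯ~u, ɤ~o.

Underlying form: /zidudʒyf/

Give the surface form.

/u/ harmonizes with /i/ ([-round]) → [ɯ]
/y/ harmonizes with /i/ ([-round]) → [i]

[zidɯdʒif]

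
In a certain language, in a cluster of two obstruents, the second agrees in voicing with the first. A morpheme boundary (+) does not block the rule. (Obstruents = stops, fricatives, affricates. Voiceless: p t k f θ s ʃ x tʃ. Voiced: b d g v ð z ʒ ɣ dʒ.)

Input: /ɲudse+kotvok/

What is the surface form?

/s/ after /d/ (voiced) → [z]
/v/ after /t/ (voiceless) → [f]

[ɲudze+kotfok]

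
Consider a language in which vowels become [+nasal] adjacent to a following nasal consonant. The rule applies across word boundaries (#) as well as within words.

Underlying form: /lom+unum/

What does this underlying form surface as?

/o/ before nasal /m/ → [õ]
/u/ before nasal /n/ → [ũ]
/u/ before nasal /m/ → [ũ]

[lõm+ũnũm]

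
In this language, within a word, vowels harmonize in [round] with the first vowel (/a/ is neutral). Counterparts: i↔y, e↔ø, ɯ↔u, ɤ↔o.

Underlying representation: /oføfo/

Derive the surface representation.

no segment meets the rule's conditions; no change.

[oføfo]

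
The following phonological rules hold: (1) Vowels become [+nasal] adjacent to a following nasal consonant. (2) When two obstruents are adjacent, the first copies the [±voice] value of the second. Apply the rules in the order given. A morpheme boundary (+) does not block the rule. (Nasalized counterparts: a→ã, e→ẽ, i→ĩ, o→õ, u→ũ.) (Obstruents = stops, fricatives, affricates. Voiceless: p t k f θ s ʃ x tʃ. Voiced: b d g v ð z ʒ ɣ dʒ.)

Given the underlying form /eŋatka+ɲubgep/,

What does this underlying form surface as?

[ẽŋatkã+ɲubgep]

Rule 1: /e/ before nasal /ŋ/ → [ẽ]
Rule 1: /a/ before nasal /ɲ/ → [ã]
After rule 1: ẽŋatkã+ɲubgep
Rule 2: no segment meets the rule's conditions; no change.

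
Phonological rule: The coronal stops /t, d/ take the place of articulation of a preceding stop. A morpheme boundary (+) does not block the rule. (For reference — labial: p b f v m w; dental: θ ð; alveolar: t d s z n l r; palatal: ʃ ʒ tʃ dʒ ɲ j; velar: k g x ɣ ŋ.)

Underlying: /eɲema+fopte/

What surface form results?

/t/ after /p/ (labial) → [p]

[eɲema+foppe]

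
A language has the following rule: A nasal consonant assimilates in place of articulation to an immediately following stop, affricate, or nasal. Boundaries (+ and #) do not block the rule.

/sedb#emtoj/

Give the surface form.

/m/ before /t/ (alveolar) → [n]

[sedb#entoj]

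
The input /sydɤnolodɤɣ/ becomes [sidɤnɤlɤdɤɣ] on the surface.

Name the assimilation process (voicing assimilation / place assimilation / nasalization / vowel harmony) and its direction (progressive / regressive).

vowel harmony, regressive

/y/→[i] /o/→[ɤ] /o/→[ɤ].
Vowels agree with the last vowel, so the harmony is regressive.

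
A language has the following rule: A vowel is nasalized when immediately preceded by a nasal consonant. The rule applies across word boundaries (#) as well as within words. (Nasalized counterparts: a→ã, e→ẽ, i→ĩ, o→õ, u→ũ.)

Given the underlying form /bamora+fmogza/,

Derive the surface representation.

/o/ after nasal /m/ → [õ]
/o/ after nasal /m/ → [õ]

[bamõra+fmõgza]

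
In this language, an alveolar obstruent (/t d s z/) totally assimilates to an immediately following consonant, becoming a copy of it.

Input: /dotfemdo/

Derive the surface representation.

[doffemdo]

/t/ before /f/ → [f] (total assimilation)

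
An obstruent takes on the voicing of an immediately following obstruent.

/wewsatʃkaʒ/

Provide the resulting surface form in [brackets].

[wewsatʃkaʒ]

no segment meets the rule's conditions; no change.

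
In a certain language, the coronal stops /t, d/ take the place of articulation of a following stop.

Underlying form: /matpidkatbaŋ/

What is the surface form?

[mappigkapbaŋ]

/t/ before /p/ (labial) → [p]
/d/ before /k/ (velar) → [g]
/t/ before /b/ (labial) → [p]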